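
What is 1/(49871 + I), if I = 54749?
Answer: 1/104620 ≈ 9.5584e-6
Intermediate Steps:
1/(49871 + I) = 1/(49871 + 54749) = 1/104620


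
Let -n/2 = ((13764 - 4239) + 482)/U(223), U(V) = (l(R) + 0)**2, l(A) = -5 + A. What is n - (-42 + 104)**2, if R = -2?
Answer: -208370/49 ≈ -4252.4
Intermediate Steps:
U(V) = 49 (U(V) = ((-5 - 2) + 0)**2 = (-7 + 0)**2 = (-7)**2 = 49)
n = -20014/49 (n = -2*((13764 - 4239) + 482)/49 = -2*(9525 + 482)/49 = -20014/49 ≈ -408.45)
n - (-42 + 104)**2 = -20014/49 - (-42 + 104)**2 = -20014/49 - 1*62**2 = -20014/49 - 1*3844 = -20014/49 - 3844 = -208370/49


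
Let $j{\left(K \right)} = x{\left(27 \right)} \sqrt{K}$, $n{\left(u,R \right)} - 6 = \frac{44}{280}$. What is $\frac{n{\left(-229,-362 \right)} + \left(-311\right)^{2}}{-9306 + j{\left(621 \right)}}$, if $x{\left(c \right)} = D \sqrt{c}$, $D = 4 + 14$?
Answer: $- \frac{1166851939}{105219240} - \frac{20312703 \sqrt{23}}{35073080} \approx -13.867$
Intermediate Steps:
$D = 18$
$x{\left(c \right)} = 18 \sqrt{c}$
$n{\left(u,R \right)} = \frac{431}{70}$ ($n{\left(u,R \right)} = 6 + \frac{44}{280} = 6 + 44 \cdot \frac{1}{280} = 6 + \frac{11}{70} = \frac{431}{70}$)
$j{\left(K \right)} = 54 \sqrt{3} \sqrt{K}$ ($j{\left(K \right)} = 18 \sqrt{27} \sqrt{K} = 18 \cdot 3 \sqrt{3} \sqrt{K} = 54 \sqrt{3} \sqrt{K}$)
$\frac{n{\left(-229,-362 \right)} + \left(-311\right)^{2}}{-9306 + j{\left(621 \right)}} = \frac{\frac{431}{70} + \left(-311\right)^{2}}{-9306 + 54 \sqrt{3} \sqrt{621}} = \frac{\frac{431}{70} + 96721}{-9306 + 54 \sqrt{3} \cdot 3 \sqrt{69}} = \frac{6770901}{70 \left(-9306 + 486 \sqrt{23}\right)}$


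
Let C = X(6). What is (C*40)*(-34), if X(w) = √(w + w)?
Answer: -2720*√3 ≈ -4711.2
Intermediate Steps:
X(w) = √2*√w (X(w) = √(2*w) = √2*√w)
C = 2*√3 (C = √2*√6 = 2*√3 ≈ 3.4641)
(C*40)*(-34) = ((2*√3)*40)*(-34) = (80*√3)*(-34) = -2720*√3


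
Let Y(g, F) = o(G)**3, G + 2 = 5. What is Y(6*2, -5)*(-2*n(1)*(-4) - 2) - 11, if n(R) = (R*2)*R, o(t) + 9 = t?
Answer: -3035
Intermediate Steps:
G = 3 (G = -2 + 5 = 3)
o(t) = -9 + t
Y(g, F) = -216 (Y(g, F) = (-9 + 3)**3 = (-6)**3 = -216)
n(R) = 2*R**2 (n(R) = (2*R)*R = 2*R**2)
Y(6*2, -5)*(-2*n(1)*(-4) - 2) - 11 = -216*(-2*2*1**2*(-4) - 2) - 11 = -216*(-2*2*1*(-4) - 2) - 11 = -216*(-4*(-4) - 2) - 11 = -216*(-2*(-8) - 2) - 11 = -216*(16 - 2) - 11 = -216*14 - 11 = -3024 - 11 = -3035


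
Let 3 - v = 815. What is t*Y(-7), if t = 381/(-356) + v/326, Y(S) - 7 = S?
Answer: 0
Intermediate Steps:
v = -812 (v = 3 - 1*815 = 3 - 815 = -812)
Y(S) = 7 + S
t = -206639/58028 (t = 381/(-356) - 812/326 = 381*(-1/356) - 812*1/326 = -381/356 - 406/163 = -206639/58028 ≈ -3.5610)
t*Y(-7) = -206639*(7 - 7)/58028 = -206639/58028*0 = 0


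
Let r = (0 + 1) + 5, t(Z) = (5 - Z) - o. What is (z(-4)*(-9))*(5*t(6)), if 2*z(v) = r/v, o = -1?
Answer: 0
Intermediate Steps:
t(Z) = 6 - Z (t(Z) = (5 - Z) - 1*(-1) = (5 - Z) + 1 = 6 - Z)
r = 6 (r = 1 + 5 = 6)
z(v) = 3/v (z(v) = (6/v)/2 = 3/v)
(z(-4)*(-9))*(5*t(6)) = ((3/(-4))*(-9))*(5*(6 - 1*6)) = ((3*(-¼))*(-9))*(5*(6 - 6)) = (-¾*(-9))*(5*0) = (27/4)*0 = 0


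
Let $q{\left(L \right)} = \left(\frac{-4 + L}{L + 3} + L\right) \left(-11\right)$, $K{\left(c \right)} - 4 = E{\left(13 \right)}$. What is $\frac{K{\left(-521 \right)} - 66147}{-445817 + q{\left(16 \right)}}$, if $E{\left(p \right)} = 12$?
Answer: $\frac{1256489}{8473999} \approx 0.14828$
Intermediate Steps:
$K{\left(c \right)} = 16$ ($K{\left(c \right)} = 4 + 12 = 16$)
$q{\left(L \right)} = - 11 L - \frac{11 \left(-4 + L\right)}{3 + L}$ ($q{\left(L \right)} = \left(\frac{-4 + L}{3 + L} + L\right) \left(-11\right) = \left(L + \frac{-4 + L}{3 + L}\right) \left(-11\right) = - 11 L - \frac{11 \left(-4 + L\right)}{3 + L}$)
$\frac{K{\left(-521 \right)} - 66147}{-445817 + q{\left(16 \right)}} = \frac{16 - 66147}{-445817 + \frac{11 \left(4 - 16^{2} - 64\right)}{3 + 16}} = - \frac{66131}{-445817 + \frac{11 \left(4 - 256 - 64\right)}{19}} = - \frac{66131}{-445817 + 11 \cdot \frac{1}{19} \left(4 - 256 - 64\right)} = - \frac{66131}{-445817 + 11 \cdot \frac{1}{19} \left(-316\right)} = - \frac{66131}{-445817 - \frac{3476}{19}} = - \frac{66131}{- \frac{8473999}{19}} = \left(-66131\right) \left(- \frac{19}{8473999}\right) = \frac{1256489}{8473999}$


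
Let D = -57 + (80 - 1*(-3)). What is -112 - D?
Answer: -138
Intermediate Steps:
D = 26 (D = -57 + (80 + 3) = -57 + 83 = 26)
-112 - D = -112 - 1*26 = -112 - 26 = -138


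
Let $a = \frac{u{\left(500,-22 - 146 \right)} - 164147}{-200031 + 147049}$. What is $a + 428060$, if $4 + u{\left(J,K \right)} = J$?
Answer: $\frac{22679638571}{52982} \approx 4.2806 \cdot 10^{5}$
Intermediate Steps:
$u{\left(J,K \right)} = -4 + J$
$a = \frac{163651}{52982}$ ($a = \frac{\left(-4 + 500\right) - 164147}{-200031 + 147049} = \frac{496 - 164147}{-52982} = \left(-163651\right) \left(- \frac{1}{52982}\right) = \frac{163651}{52982} \approx 3.0888$)
$a + 428060 = \frac{163651}{52982} + 428060 = \frac{22679638571}{52982}$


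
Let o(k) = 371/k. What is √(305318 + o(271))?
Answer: √22422959779/271 ≈ 552.56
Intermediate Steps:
√(305318 + o(271)) = √(305318 + 371/271) = √(82741549/271) = √22422959779/271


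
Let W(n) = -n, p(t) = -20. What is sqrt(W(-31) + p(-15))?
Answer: sqrt(11) ≈ 3.3166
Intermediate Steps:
sqrt(W(-31) + p(-15)) = sqrt(-1*(-31) - 20) = sqrt(31 - 20) = sqrt(11)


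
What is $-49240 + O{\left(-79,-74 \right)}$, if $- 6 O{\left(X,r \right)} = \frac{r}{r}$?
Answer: $- \frac{295441}{6} \approx -49240.0$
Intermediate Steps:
$O{\left(X,r \right)} = - \frac{1}{6}$ ($O{\left(X,r \right)} = - \frac{r \frac{1}{r}}{6} = \left(- \frac{1}{6}\right) 1 = - \frac{1}{6}$)
$-49240 + O{\left(-79,-74 \right)} = -49240 - \frac{1}{6} = - \frac{295441}{6}$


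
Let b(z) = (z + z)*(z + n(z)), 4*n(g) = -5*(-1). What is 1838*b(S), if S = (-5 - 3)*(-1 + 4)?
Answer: 2007096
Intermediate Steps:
S = -24 (S = -8*3 = -24)
n(g) = 5/4 (n(g) = (-5*(-1))/4 = (¼)*5 = 5/4)
b(z) = 2*z*(5/4 + z) (b(z) = (z + z)*(z + 5/4) = (2*z)*(5/4 + z) = 2*z*(5/4 + z))
1838*b(S) = 1838*((½)*(-24)*(5 + 4*(-24))) = 1838*((½)*(-24)*(5 - 96)) = 1838*((½)*(-24)*(-91)) = 1838*1092 = 2007096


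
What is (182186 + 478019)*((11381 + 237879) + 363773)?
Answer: 404727451765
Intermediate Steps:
(182186 + 478019)*((11381 + 237879) + 363773) = 660205*(249260 + 363773) = 660205*613033 = 404727451765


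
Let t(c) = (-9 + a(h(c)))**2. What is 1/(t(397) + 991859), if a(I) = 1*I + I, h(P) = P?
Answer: 1/1608084 ≈ 6.2186e-7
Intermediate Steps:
a(I) = 2*I (a(I) = I + I = 2*I)
t(c) = (-9 + 2*c)**2
1/(t(397) + 991859) = 1/((-9 + 2*397)**2 + 991859) = 1/((-9 + 794)**2 + 991859) = 1/(785**2 + 991859) = 1/(616225 + 991859) = 1/1608084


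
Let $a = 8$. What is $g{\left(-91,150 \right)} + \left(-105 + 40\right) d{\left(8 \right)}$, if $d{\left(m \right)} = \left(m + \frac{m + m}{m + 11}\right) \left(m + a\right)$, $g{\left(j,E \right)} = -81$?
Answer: $- \frac{176259}{19} \approx -9276.8$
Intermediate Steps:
$d{\left(m \right)} = \left(8 + m\right) \left(m + \frac{2 m}{11 + m}\right)$ ($d{\left(m \right)} = \left(m + \frac{m + m}{m + 11}\right) \left(m + 8\right) = \left(m + \frac{2 m}{11 + m}\right) \left(8 + m\right) = \left(8 + m\right) \left(m + \frac{2 m}{11 + m}\right)$)
$g{\left(-91,150 \right)} + \left(-105 + 40\right) d{\left(8 \right)} = -81 + \left(-105 + 40\right) \frac{8 \left(104 + 8^{2} + 21 \cdot 8\right)}{11 + 8} = -81 - 65 \frac{8 \left(104 + 64 + 168\right)}{19} = -81 - 65 \cdot 8 \cdot \frac{1}{19} \cdot 336 = -81 - \frac{174720}{19} = - \frac{176259}{19}$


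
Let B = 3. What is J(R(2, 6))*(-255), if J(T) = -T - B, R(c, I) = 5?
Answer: 2040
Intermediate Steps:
J(T) = -3 - T (J(T) = -T - 1*3 = -T - 3 = -3 - T)
J(R(2, 6))*(-255) = (-3 - 1*5)*(-255) = (-3 - 5)*(-255) = -8*(-255) = 2040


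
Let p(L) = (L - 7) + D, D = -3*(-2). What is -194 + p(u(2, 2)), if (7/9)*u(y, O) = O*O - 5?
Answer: -1374/7 ≈ -196.29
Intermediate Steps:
D = 6
u(y, O) = -45/7 + 9*O²/7 (u(y, O) = 9*(O*O - 5)/7 = 9*(O² - 5)/7 = 9*(-5 + O²)/7 = -45/7 + 9*O²/7)
p(L) = -1 + L (p(L) = (L - 7) + 6 = (-7 + L) + 6 = -1 + L)
-194 + p(u(2, 2)) = -194 + (-1 + (-45/7 + (9/7)*2²)) = -194 + (-1 + (-45/7 + (9/7)*4)) = -194 + (-1 + (-45/7 + 36/7)) = -194 + (-1 - 9/7) = -194 - 16/7 = -1374/7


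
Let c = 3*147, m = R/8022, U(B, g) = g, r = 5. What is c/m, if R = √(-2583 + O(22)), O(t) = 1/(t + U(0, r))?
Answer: -5306553*I*√52305/17435 ≈ -69609.0*I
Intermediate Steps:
O(t) = 1/(5 + t) (O(t) = 1/(t + 5) = 1/(5 + t))
R = 2*I*√52305/9 (R = √(-2583 + 1/(5 + 22)) = √(-2583 + 1/27) = √(-69740/27) = 2*I*√52305/9 ≈ 50.823*I)
m = I*√52305/36099 (m = (2*I*√52305/9)/8022 = (2*I*√52305/9)*(1/8022) = I*√52305/36099 ≈ 0.0063354*I)
c = 441
c/m = 441/((I*√52305/36099)) = 441*(-12033*I*√52305/17435) = -5306553*I*√52305/17435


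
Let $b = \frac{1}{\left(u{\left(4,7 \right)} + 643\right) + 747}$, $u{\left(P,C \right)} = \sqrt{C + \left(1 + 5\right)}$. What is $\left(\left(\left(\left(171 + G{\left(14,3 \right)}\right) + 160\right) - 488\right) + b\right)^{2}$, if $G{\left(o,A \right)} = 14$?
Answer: $\frac{76334534550276614}{3732960175569} + \frac{552574102 \sqrt{13}}{3732960175569} \approx 20449.0$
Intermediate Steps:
$u{\left(P,C \right)} = \sqrt{6 + C}$ ($u{\left(P,C \right)} = \sqrt{C + 6} = \sqrt{6 + C}$)
$b = \frac{1}{1390 + \sqrt{13}}$ ($b = \frac{1}{\left(\sqrt{6 + 7} + 643\right) + 747} = \frac{1}{\left(\sqrt{13} + 643\right) + 747} = \frac{1}{\left(643 + \sqrt{13}\right) + 747} = \frac{1}{1390 + \sqrt{13}} \approx 0.00071756$)
$\left(\left(\left(\left(171 + G{\left(14,3 \right)}\right) + 160\right) - 488\right) + b\right)^{2} = \left(\left(\left(\left(171 + 14\right) + 160\right) - 488\right) + \left(\frac{1390}{1932087} - \frac{\sqrt{13}}{1932087}\right)\right)^{2} = \left(\left(\left(185 + 160\right) - 488\right) + \left(\frac{1390}{1932087} - \frac{\sqrt{13}}{1932087}\right)\right)^{2} = \left(\left(345 - 488\right) + \left(\frac{1390}{1932087} - \frac{\sqrt{13}}{1932087}\right)\right)^{2} = \left(-143 + \left(\frac{1390}{1932087} - \frac{\sqrt{13}}{1932087}\right)\right)^{2} = \left(- \frac{276287051}{1932087} - \frac{\sqrt{13}}{1932087}\right)^{2}$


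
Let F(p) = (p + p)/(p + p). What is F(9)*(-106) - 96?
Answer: -202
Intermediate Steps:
F(p) = 1 (F(p) = (2*p)/((2*p)) = (2*p)*(1/(2*p)) = 1)
F(9)*(-106) - 96 = 1*(-106) - 96 = -106 - 96 = -202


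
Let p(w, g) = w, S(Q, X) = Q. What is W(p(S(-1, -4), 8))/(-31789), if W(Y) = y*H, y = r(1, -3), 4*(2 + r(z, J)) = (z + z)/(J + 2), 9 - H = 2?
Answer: 35/63578 ≈ 0.00055050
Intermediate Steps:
H = 7 (H = 9 - 1*2 = 9 - 2 = 7)
r(z, J) = -2 + z/(2*(2 + J)) (r(z, J) = -2 + ((z + z)/(J + 2))/4 = -2 + ((2*z)/(2 + J))/4 = -2 + (2*z/(2 + J))/4 = -2 + z/(2*(2 + J)))
y = -5/2 (y = (-8 + 1 - 4*(-3))/(2*(2 - 3)) = (½)*(-8 + 1 + 12)/(-1) = (½)*(-1)*5 = -5/2 ≈ -2.5000)
W(Y) = -35/2 (W(Y) = -5/2*7 = -35/2)
W(p(S(-1, -4), 8))/(-31789) = -35/2/(-31789) = -35/2*(-1/31789) = 35/63578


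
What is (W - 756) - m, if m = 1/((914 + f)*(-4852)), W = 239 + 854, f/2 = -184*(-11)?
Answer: 8113485289/24075624 ≈ 337.00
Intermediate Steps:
f = 4048 (f = 2*(-184*(-11)) = 2*2024 = 4048)
W = 1093
m = -1/24075624 (m = 1/((914 + 4048)*(-4852)) = -1/4852/4962 = (1/4962)*(-1/4852) = -1/24075624 ≈ -4.1536e-8)
(W - 756) - m = (1093 - 756) - 1*(-1/24075624) = 337 + 1/24075624 = 8113485289/24075624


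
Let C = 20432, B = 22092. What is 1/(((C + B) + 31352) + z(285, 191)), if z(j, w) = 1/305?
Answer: 305/22532181 ≈ 1.3536e-5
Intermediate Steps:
z(j, w) = 1/305
1/(((C + B) + 31352) + z(285, 191)) = 1/(((20432 + 22092) + 31352) + 1/305) = 1/((42524 + 31352) + 1/305) = 1/(73876 + 1/305) = 1/(22532181/305) = 305/22532181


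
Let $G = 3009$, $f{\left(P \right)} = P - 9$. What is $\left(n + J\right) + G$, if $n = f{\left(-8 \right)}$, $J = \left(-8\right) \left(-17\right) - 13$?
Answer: $3115$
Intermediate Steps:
$f{\left(P \right)} = -9 + P$
$J = 123$ ($J = 136 - 13 = 123$)
$n = -17$ ($n = -9 - 8 = -17$)
$\left(n + J\right) + G = \left(-17 + 123\right) + 3009 = 106 + 3009 = 3115$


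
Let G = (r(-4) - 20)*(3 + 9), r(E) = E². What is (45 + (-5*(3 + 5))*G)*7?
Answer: 13755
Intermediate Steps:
G = -48 (G = ((-4)² - 20)*(3 + 9) = (16 - 20)*12 = -4*12 = -48)
(45 + (-5*(3 + 5))*G)*7 = (45 - 5*(3 + 5)*(-48))*7 = (45 - 5*8*(-48))*7 = (45 - 40*(-48))*7 = (45 + 1920)*7 = 1965*7 = 13755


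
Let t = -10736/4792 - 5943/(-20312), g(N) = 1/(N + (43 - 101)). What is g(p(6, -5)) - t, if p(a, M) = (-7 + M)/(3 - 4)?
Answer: 538990037/279838424 ≈ 1.9261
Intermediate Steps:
p(a, M) = 7 - M (p(a, M) = (-7 + M)/(-1) = (-7 + M)*(-1) = 7 - M)
g(N) = 1/(-58 + N) (g(N) = 1/(N - 58) = 1/(-58 + N))
t = -23698847/12166888 (t = -10736*1/4792 - 5943*(-1/20312) = -1342/599 + 5943/20312 = -23698847/12166888 ≈ -1.9478)
g(p(6, -5)) - t = 1/(-58 + (7 - 1*(-5))) - 1*(-23698847/12166888) = 1/(-58 + (7 + 5)) + 23698847/12166888 = 1/(-58 + 12) + 23698847/12166888 = 1/(-46) + 23698847/12166888 = -1/46 + 23698847/12166888 = 538990037/279838424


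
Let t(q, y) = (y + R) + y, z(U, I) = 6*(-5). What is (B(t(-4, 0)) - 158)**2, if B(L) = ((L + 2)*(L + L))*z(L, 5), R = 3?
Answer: 1119364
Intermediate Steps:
z(U, I) = -30
t(q, y) = 3 + 2*y (t(q, y) = (y + 3) + y = (3 + y) + y = 3 + 2*y)
B(L) = -60*L*(2 + L) (B(L) = ((L + 2)*(L + L))*(-30) = ((2 + L)*(2*L))*(-30) = (2*L*(2 + L))*(-30) = -60*L*(2 + L))
(B(t(-4, 0)) - 158)**2 = (-60*(3 + 2*0)*(2 + (3 + 2*0)) - 158)**2 = (-60*(3 + 0)*(2 + (3 + 0)) - 158)**2 = (-60*3*(2 + 3) - 158)**2 = (-60*3*5 - 158)**2 = (-900 - 158)**2 = (-1058)**2 = 1119364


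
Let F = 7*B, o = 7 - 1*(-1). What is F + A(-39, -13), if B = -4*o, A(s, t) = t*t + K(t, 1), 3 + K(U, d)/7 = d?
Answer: -69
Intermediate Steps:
K(U, d) = -21 + 7*d
o = 8 (o = 7 + 1 = 8)
A(s, t) = -14 + t² (A(s, t) = t*t + (-21 + 7*1) = t² + (-21 + 7) = t² - 14 = -14 + t²)
B = -32 (B = -4*8 = -32)
F = -224 (F = 7*(-32) = -224)
F + A(-39, -13) = -224 + (-14 + (-13)²) = -224 + (-14 + 169) = -224 + 155 = -69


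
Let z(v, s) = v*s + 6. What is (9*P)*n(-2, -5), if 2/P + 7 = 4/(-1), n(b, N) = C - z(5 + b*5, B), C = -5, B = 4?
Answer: -162/11 ≈ -14.727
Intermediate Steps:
z(v, s) = 6 + s*v (z(v, s) = s*v + 6 = 6 + s*v)
n(b, N) = -31 - 20*b (n(b, N) = -5 - (6 + 4*(5 + b*5)) = -5 - (6 + 4*(5 + 5*b)) = -5 - (6 + (20 + 20*b)) = -5 - (26 + 20*b) = -5 + (-26 - 20*b) = -31 - 20*b)
P = -2/11 (P = 2/(-7 + 4/(-1)) = 2/(-7 + 4*(-1)) = 2/(-7 - 4) = 2/(-11) = 2*(-1/11) = -2/11 ≈ -0.18182)
(9*P)*n(-2, -5) = (9*(-2/11))*(-31 - 20*(-2)) = -18*(-31 + 40)/11 = -18/11*9 = -162/11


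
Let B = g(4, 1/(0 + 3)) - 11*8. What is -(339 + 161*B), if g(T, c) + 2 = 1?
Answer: 13990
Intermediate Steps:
g(T, c) = -1 (g(T, c) = -2 + 1 = -1)
B = -89 (B = -1 - 11*8 = -1 - 88 = -89)
-(339 + 161*B) = -(339 + 161*(-89)) = -(339 - 14329) = -1*(-13990) = 13990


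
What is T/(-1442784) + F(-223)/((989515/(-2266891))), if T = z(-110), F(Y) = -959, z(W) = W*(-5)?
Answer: 1568268761832223/713828204880 ≈ 2197.0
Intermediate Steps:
z(W) = -5*W
T = 550 (T = -5*(-110) = 550)
T/(-1442784) + F(-223)/((989515/(-2266891))) = 550/(-1442784) - 959/(989515/(-2266891)) = 550*(-1/1442784) - 959/(989515*(-1/2266891)) = -275/721392 - 959/(-989515/2266891) = -275/721392 - 959*(-2266891/989515) = -275/721392 + 2173948469/989515 = 1568268761832223/713828204880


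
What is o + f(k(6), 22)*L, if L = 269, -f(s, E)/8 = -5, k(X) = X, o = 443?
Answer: 11203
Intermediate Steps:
f(s, E) = 40 (f(s, E) = -8*(-5) = 40)
o + f(k(6), 22)*L = 443 + 40*269 = 443 + 10760 = 11203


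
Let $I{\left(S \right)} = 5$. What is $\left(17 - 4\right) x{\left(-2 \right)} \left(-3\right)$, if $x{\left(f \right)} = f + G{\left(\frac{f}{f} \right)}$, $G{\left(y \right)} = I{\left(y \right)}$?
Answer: $-117$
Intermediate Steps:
$G{\left(y \right)} = 5$
$x{\left(f \right)} = 5 + f$ ($x{\left(f \right)} = f + 5 = 5 + f$)
$\left(17 - 4\right) x{\left(-2 \right)} \left(-3\right) = \left(17 - 4\right) \left(5 - 2\right) \left(-3\right) = \left(17 - 4\right) 3 \left(-3\right) = 13 \cdot 3 \left(-3\right) = 39 \left(-3\right) = -117$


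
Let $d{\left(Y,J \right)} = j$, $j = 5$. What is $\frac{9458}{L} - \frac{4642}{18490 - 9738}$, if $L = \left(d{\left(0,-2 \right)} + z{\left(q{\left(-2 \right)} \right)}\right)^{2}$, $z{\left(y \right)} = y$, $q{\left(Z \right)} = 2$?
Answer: $\frac{41274479}{214424} \approx 192.49$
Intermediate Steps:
$d{\left(Y,J \right)} = 5$
$L = 49$ ($L = \left(5 + 2\right)^{2} = 7^{2} = 49$)
$\frac{9458}{L} - \frac{4642}{18490 - 9738} = \frac{9458}{49} - \frac{4642}{18490 - 9738} = 9458 \cdot \frac{1}{49} - \frac{4642}{8752} = \frac{9458}{49} - \frac{2321}{4376} = \frac{41274479}{214424}$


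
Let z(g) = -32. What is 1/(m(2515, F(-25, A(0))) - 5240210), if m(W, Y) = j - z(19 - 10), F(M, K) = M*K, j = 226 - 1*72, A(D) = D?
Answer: -1/5240024 ≈ -1.9084e-7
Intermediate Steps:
j = 154 (j = 226 - 72 = 154)
F(M, K) = K*M
m(W, Y) = 186 (m(W, Y) = 154 - 1*(-32) = 154 + 32 = 186)
1/(m(2515, F(-25, A(0))) - 5240210) = 1/(186 - 5240210) = 1/(-5240024) = -1/5240024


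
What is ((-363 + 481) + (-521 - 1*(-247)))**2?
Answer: 24336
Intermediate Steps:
((-363 + 481) + (-521 - 1*(-247)))**2 = (118 + (-521 + 247))**2 = (118 - 274)**2 = (-156)**2 = 24336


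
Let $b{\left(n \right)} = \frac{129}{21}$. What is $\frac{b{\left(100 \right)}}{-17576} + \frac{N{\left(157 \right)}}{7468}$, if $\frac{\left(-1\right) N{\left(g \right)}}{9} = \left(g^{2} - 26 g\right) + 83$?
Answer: $- \frac{5716454581}{229700744} \approx -24.887$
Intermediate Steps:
$N{\left(g \right)} = -747 - 9 g^{2} + 234 g$ ($N{\left(g \right)} = - 9 \left(\left(g^{2} - 26 g\right) + 83\right) = - 9 \left(83 + g^{2} - 26 g\right) = -747 - 9 g^{2} + 234 g$)
$b{\left(n \right)} = \frac{43}{7}$ ($b{\left(n \right)} = 129 \cdot \frac{1}{21} = \frac{43}{7}$)
$\frac{b{\left(100 \right)}}{-17576} + \frac{N{\left(157 \right)}}{7468} = \frac{43}{7 \left(-17576\right)} + \frac{-747 - 9 \cdot 157^{2} + 234 \cdot 157}{7468} = \frac{43}{7} \left(- \frac{1}{17576}\right) + \left(-747 - 221841 + 36738\right) \frac{1}{7468} = - \frac{43}{123032} + \left(-747 - 221841 + 36738\right) \frac{1}{7468} = - \frac{43}{123032} - \frac{92925}{3734} = - \frac{5716454581}{229700744}$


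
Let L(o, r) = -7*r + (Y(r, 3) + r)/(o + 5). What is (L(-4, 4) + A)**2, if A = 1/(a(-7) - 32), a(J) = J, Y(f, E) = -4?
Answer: 1194649/1521 ≈ 785.44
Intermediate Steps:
L(o, r) = -7*r + (-4 + r)/(5 + o) (L(o, r) = -7*r + (-4 + r)/(o + 5) = -7*r + (-4 + r)/(5 + o))
A = -1/39 (A = 1/(-7 - 32) = 1/(-39) = -1/39 ≈ -0.025641)
(L(-4, 4) + A)**2 = ((-4 - 34*4 - 7*(-4)*4)/(5 - 4) - 1/39)**2 = ((-4 - 136 + 112)/1 - 1/39)**2 = (1*(-28) - 1/39)**2 = (-28 - 1/39)**2 = (-1093/39)**2 = 1194649/1521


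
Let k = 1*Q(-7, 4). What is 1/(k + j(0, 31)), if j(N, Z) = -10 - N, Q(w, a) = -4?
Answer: -1/14 ≈ -0.071429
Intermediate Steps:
k = -4 (k = 1*(-4) = -4)
1/(k + j(0, 31)) = 1/(-4 + (-10 - 1*0)) = 1/(-4 + (-10 + 0)) = 1/(-4 - 10) = 1/(-14) = -1/14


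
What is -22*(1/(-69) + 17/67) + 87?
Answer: 377869/4623 ≈ 81.737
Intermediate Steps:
-22*(1/(-69) + 17/67) + 87 = -22*(1*(-1/69) + 17*(1/67)) + 87 = -22*(-1/69 + 17/67) + 87 = -22*1106/4623 + 87 = -24332/4623 + 87 = 377869/4623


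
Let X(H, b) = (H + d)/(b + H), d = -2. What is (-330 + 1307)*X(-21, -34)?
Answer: 22471/55 ≈ 408.56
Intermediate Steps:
X(H, b) = (-2 + H)/(H + b) (X(H, b) = (H - 2)/(b + H) = (-2 + H)/(H + b))
(-330 + 1307)*X(-21, -34) = (-330 + 1307)*((-2 - 21)/(-21 - 34)) = 977*(-23/(-55)) = 977*(-1/55*(-23)) = 977*(23/55) = 22471/55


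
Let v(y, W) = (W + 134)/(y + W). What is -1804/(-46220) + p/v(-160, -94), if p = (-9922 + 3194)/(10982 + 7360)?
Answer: 250967098/105970905 ≈ 2.3683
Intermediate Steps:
v(y, W) = (134 + W)/(W + y)
p = -3364/9171 (p = -6728/18342 = -6728*1/18342 = -3364/9171 ≈ -0.36681)
-1804/(-46220) + p/v(-160, -94) = -1804/(-46220) - 3364*(-94 - 160)/(134 - 94)/9171 = -1804*(-1/46220) - 3364/(9171*(40/(-254))) = 451/11555 - 3364/(9171*((-1/254*40))) = 451/11555 - 3364/(9171*(-20/127)) = 451/11555 - 3364/9171*(-127/20) = 451/11555 + 106807/45855 = 250967098/105970905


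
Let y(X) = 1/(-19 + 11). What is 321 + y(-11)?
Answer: 2567/8 ≈ 320.88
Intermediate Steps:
y(X) = -1/8 (y(X) = 1/(-8) = -1/8)
321 + y(-11) = 321 - 1/8 = 2567/8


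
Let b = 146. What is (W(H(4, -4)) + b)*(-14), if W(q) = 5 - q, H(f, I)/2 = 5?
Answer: -1974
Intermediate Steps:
H(f, I) = 10 (H(f, I) = 2*5 = 10)
(W(H(4, -4)) + b)*(-14) = ((5 - 1*10) + 146)*(-14) = ((5 - 10) + 146)*(-14) = (-5 + 146)*(-14) = 141*(-14) = -1974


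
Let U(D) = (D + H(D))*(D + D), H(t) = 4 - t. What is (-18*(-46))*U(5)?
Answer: 33120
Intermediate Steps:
U(D) = 8*D (U(D) = (D + (4 - D))*(D + D) = 4*(2*D) = 8*D)
(-18*(-46))*U(5) = (-18*(-46))*(8*5) = 828*40 = 33120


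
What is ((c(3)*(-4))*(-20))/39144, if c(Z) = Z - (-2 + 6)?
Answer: -10/4893 ≈ -0.0020437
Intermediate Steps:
c(Z) = -4 + Z (c(Z) = Z - 1*4 = Z - 4 = -4 + Z)
((c(3)*(-4))*(-20))/39144 = (((-4 + 3)*(-4))*(-20))/39144 = (-1*(-4)*(-20))*(1/39144) = (4*(-20))*(1/39144) = -80*1/39144 = -10/4893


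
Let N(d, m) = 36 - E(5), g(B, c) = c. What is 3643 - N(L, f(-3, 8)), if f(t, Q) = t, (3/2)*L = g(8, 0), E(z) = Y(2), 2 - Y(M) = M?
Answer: 3607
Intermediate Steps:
Y(M) = 2 - M
E(z) = 0 (E(z) = 2 - 1*2 = 2 - 2 = 0)
L = 0 (L = (⅔)*0 = 0)
N(d, m) = 36 (N(d, m) = 36 - 1*0 = 36 + 0 = 36)
3643 - N(L, f(-3, 8)) = 3643 - 1*36 = 3643 - 36 = 3607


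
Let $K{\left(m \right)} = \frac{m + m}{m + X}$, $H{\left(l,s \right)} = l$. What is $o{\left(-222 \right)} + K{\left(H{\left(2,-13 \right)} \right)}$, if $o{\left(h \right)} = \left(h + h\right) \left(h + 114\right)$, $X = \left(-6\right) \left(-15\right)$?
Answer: $\frac{1102897}{23} \approx 47952.0$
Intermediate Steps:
$X = 90$
$o{\left(h \right)} = 2 h \left(114 + h\right)$
$K{\left(m \right)} = \frac{2 m}{90 + m}$ ($K{\left(m \right)} = \frac{m + m}{m + 90} = \frac{2 m}{90 + m}$)
$o{\left(-222 \right)} + K{\left(H{\left(2,-13 \right)} \right)} = 2 \left(-222\right) \left(114 - 222\right) + 2 \cdot 2 \frac{1}{90 + 2} = 2 \left(-222\right) \left(-108\right) + 2 \cdot 2 \cdot \frac{1}{92} = 47952 + 2 \cdot 2 \cdot \frac{1}{92} = 47952 + \frac{1}{23} = \frac{1102897}{23}$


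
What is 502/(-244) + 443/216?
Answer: -85/13176 ≈ -0.0064511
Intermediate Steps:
502/(-244) + 443/216 = 502*(-1/244) + 443*(1/216) = -251/122 + 443/216 = -85/13176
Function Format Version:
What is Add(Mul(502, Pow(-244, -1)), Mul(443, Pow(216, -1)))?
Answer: Rational(-85, 13176) ≈ -0.0064511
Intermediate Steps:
Add(Mul(502, Pow(-244, -1)), Mul(443, Pow(216, -1))) = Add(Mul(502, Rational(-1, 244)), Mul(443, Rational(1, 216))) = Add(Rational(-251, 122), Rational(443, 216)) = Rational(-85, 13176)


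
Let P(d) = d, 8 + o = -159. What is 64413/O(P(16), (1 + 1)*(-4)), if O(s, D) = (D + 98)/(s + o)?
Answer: -1080707/10 ≈ -1.0807e+5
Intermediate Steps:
o = -167 (o = -8 - 159 = -167)
O(s, D) = (98 + D)/(-167 + s) (O(s, D) = (D + 98)/(s - 167) = (98 + D)/(-167 + s))
64413/O(P(16), (1 + 1)*(-4)) = 64413/(((98 + (1 + 1)*(-4))/(-167 + 16))) = 64413/(((98 + 2*(-4))/(-151))) = 64413/((-(98 - 8)/151)) = 64413/((-1/151*90)) = 64413/(-90/151) = 64413*(-151/90) = -1080707/10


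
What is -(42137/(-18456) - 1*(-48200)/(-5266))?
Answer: 555736321/48594648 ≈ 11.436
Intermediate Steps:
-(42137/(-18456) - 1*(-48200)/(-5266)) = -(42137*(-1/18456) + 48200*(-1/5266)) = -(-42137/18456 - 24100/2633) = -1*(-555736321/48594648) = 555736321/48594648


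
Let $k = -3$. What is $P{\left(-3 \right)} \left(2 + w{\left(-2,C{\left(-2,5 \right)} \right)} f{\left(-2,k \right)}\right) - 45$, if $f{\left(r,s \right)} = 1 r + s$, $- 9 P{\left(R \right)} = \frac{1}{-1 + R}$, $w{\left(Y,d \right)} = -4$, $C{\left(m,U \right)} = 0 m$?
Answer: $- \frac{799}{18} \approx -44.389$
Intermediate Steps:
$C{\left(m,U \right)} = 0$
$P{\left(R \right)} = - \frac{1}{9 \left(-1 + R\right)}$
$f{\left(r,s \right)} = r + s$
$P{\left(-3 \right)} \left(2 + w{\left(-2,C{\left(-2,5 \right)} \right)} f{\left(-2,k \right)}\right) - 45 = - \frac{1}{-9 + 9 \left(-3\right)} \left(2 - 4 \left(-2 - 3\right)\right) - 45 = - \frac{1}{-9 - 27} \left(2 - -20\right) - 45 = - \frac{1}{-36} \left(2 + 20\right) - 45 = \left(-1\right) \left(- \frac{1}{36}\right) 22 - 45 = \frac{1}{36} \cdot 22 - 45 = \frac{11}{18} - 45 = - \frac{799}{18}$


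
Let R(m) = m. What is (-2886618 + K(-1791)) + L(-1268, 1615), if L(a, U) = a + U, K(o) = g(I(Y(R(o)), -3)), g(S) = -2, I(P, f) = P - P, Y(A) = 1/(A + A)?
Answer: -2886273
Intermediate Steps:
Y(A) = 1/(2*A)
I(P, f) = 0
K(o) = -2
L(a, U) = U + a
(-2886618 + K(-1791)) + L(-1268, 1615) = (-2886618 - 2) + (1615 - 1268) = -2886620 + 347 = -2886273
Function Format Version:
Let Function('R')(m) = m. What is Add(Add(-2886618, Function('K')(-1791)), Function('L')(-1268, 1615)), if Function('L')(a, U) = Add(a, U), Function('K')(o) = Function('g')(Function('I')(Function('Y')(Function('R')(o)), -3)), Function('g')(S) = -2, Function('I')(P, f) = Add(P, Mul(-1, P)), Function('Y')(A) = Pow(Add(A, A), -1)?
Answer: -2886273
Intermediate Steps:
Function('Y')(A) = Mul(Rational(1, 2), Pow(A, -1)) (Function('Y')(A) = Pow(Mul(2, A), -1) = Mul(Rational(1, 2), Pow(A, -1)))
Function('I')(P, f) = 0
Function('K')(o) = -2
Function('L')(a, U) = Add(U, a)
Add(Add(-2886618, Function('K')(-1791)), Function('L')(-1268, 1615)) = Add(Add(-2886618, -2), Add(1615, -1268)) = Add(-2886620, 347) = -2886273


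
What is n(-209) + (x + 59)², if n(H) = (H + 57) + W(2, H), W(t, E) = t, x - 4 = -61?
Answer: -146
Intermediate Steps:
x = -57 (x = 4 - 61 = -57)
n(H) = 59 + H (n(H) = (H + 57) + 2 = (57 + H) + 2 = 59 + H)
n(-209) + (x + 59)² = (59 - 209) + (-57 + 59)² = -150 + 2² = -150 + 4 = -146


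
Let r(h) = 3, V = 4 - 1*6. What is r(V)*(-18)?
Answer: -54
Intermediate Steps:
V = -2 (V = 4 - 6 = -2)
r(V)*(-18) = 3*(-18) = -54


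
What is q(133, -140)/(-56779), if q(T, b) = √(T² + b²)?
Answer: -7*√761/56779 ≈ -0.0034010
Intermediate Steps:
q(133, -140)/(-56779) = √(133² + (-140)²)/(-56779) = √(17689 + 19600)*(-1/56779) = √37289*(-1/56779) = (7*√761)*(-1/56779) = -7*√761/56779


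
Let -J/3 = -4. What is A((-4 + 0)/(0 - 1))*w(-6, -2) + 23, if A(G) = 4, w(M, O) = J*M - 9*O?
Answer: -193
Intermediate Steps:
J = 12 (J = -3*(-4) = 12)
w(M, O) = -9*O + 12*M (w(M, O) = 12*M - 9*O = -9*O + 12*M)
A((-4 + 0)/(0 - 1))*w(-6, -2) + 23 = 4*(-9*(-2) + 12*(-6)) + 23 = 4*(18 - 72) + 23 = 4*(-54) + 23 = -216 + 23 = -193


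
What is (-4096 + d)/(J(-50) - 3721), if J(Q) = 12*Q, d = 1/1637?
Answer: 6705151/7073477 ≈ 0.94793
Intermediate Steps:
d = 1/1637 ≈ 0.00061087
(-4096 + d)/(J(-50) - 3721) = (-4096 + 1/1637)/(12*(-50) - 3721) = -6705151/(1637*(-600 - 3721)) = -6705151/1637/(-4321) = -6705151/1637*(-1/4321) = 6705151/7073477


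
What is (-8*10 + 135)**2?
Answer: 3025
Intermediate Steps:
(-8*10 + 135)**2 = (-80 + 135)**2 = 55**2 = 3025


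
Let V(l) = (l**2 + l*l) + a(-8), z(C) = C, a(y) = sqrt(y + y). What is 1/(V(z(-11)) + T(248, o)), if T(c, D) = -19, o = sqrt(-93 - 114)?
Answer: 223/49745 - 4*I/49745 ≈ 0.0044829 - 8.041e-5*I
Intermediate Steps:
o = 3*I*sqrt(23) (o = sqrt(-207) = 3*I*sqrt(23) ≈ 14.387*I)
a(y) = sqrt(2)*sqrt(y) (a(y) = sqrt(2*y) = sqrt(2)*sqrt(y))
V(l) = 2*l**2 + 4*I (V(l) = (l**2 + l*l) + sqrt(2)*sqrt(-8) = (l**2 + l**2) + sqrt(2)*(2*I*sqrt(2)) = 2*l**2 + 4*I)
1/(V(z(-11)) + T(248, o)) = 1/((2*(-11)**2 + 4*I) - 19) = 1/((2*121 + 4*I) - 19) = 1/((242 + 4*I) - 19) = 1/(223 + 4*I) = (223 - 4*I)/49745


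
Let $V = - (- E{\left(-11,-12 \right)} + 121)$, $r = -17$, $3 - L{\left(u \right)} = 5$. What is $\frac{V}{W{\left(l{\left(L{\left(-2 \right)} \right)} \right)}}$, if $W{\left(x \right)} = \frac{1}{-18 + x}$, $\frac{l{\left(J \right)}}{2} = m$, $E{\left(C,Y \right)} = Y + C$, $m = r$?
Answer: $7488$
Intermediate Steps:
$L{\left(u \right)} = -2$ ($L{\left(u \right)} = 3 - 5 = -2$)
$m = -17$
$E{\left(C,Y \right)} = C + Y$
$l{\left(J \right)} = -34$ ($l{\left(J \right)} = 2 \left(-17\right) = -34$)
$V = -144$ ($V = - (- (-11 - 12) + 121) = - (\left(-1\right) \left(-23\right) + 121) = - (23 + 121) = \left(-1\right) 144 = -144$)
$\frac{V}{W{\left(l{\left(L{\left(-2 \right)} \right)} \right)}} = - \frac{144}{\frac{1}{-18 - 34}} = - \frac{144}{\frac{1}{-52}} = - \frac{144}{- \frac{1}{52}} = \left(-144\right) \left(-52\right) = 7488$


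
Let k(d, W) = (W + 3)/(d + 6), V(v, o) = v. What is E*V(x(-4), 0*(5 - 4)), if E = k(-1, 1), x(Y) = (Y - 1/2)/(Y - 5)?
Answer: ⅖ ≈ 0.40000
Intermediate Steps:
x(Y) = (-½ + Y)/(-5 + Y) (x(Y) = (Y - 1*½)/(-5 + Y) = (Y - ½)/(-5 + Y) = (-½ + Y)/(-5 + Y))
k(d, W) = (3 + W)/(6 + d)
E = ⅘ (E = (3 + 1)/(6 - 1) = 4/5 = (⅕)*4 = ⅘ ≈ 0.80000)
E*V(x(-4), 0*(5 - 4)) = 4*((-½ - 4)/(-5 - 4))/5 = 4*(-9/2/(-9))/5 = 4*(-⅑*(-9/2))/5 = (⅘)*(½) = ⅖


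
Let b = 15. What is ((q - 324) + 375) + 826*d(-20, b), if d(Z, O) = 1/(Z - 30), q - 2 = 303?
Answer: 8487/25 ≈ 339.48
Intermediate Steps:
q = 305 (q = 2 + 303 = 305)
d(Z, O) = 1/(-30 + Z)
((q - 324) + 375) + 826*d(-20, b) = ((305 - 324) + 375) + 826/(-30 - 20) = (-19 + 375) + 826/(-50) = 356 + 826*(-1/50) = 356 - 413/25 = 8487/25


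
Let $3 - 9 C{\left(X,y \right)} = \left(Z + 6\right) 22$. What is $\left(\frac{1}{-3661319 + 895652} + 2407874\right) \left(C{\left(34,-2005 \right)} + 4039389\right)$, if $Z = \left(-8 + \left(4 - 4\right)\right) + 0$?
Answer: $\frac{242098664861743530436}{24891003} \approx 9.7264 \cdot 10^{12}$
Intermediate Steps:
$Z = -8$ ($Z = \left(-8 + 0\right) + 0 = -8 + 0 = -8$)
$C{\left(X,y \right)} = \frac{47}{9}$ ($C{\left(X,y \right)} = \frac{1}{3} - \frac{\left(-8 + 6\right) 22}{9} = \frac{1}{3} - \frac{\left(-2\right) 22}{9} = \frac{1}{3} - - \frac{44}{9} = \frac{1}{3} + \frac{44}{9} = \frac{47}{9}$)
$\left(\frac{1}{-3661319 + 895652} + 2407874\right) \left(C{\left(34,-2005 \right)} + 4039389\right) = \left(\frac{1}{-3661319 + 895652} + 2407874\right) \left(\frac{47}{9} + 4039389\right) = \left(\frac{1}{-2765667} + 2407874\right) \frac{36354548}{9} = \left(- \frac{1}{2765667} + 2407874\right) \frac{36354548}{9} = \frac{6659377661957}{2765667} \cdot \frac{36354548}{9} = \frac{242098664861743530436}{24891003}$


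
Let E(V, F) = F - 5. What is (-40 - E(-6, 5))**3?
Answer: -64000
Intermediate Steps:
E(V, F) = -5 + F
(-40 - E(-6, 5))**3 = (-40 - (-5 + 5))**3 = (-40 - 1*0)**3 = (-40 + 0)**3 = (-40)**3 = -64000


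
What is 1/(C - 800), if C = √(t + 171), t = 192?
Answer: -800/639637 - 11*√3/639637 ≈ -0.0012805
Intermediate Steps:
C = 11*√3 (C = √(192 + 171) = √363 = 11*√3 ≈ 19.053)
1/(C - 800) = 1/(11*√3 - 800) = 1/(-800 + 11*√3)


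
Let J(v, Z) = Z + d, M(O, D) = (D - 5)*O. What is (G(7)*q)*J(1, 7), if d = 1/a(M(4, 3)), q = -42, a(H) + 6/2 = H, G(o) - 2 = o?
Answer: -28728/11 ≈ -2611.6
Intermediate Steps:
M(O, D) = O*(-5 + D) (M(O, D) = (-5 + D)*O = O*(-5 + D))
G(o) = 2 + o
a(H) = -3 + H
d = -1/11 (d = 1/(-3 + 4*(-5 + 3)) = 1/(-3 + 4*(-2)) = 1/(-3 - 8) = 1/(-11) = -1/11 ≈ -0.090909)
J(v, Z) = -1/11 + Z (J(v, Z) = Z - 1/11 = -1/11 + Z)
(G(7)*q)*J(1, 7) = ((2 + 7)*(-42))*(-1/11 + 7) = (9*(-42))*(76/11) = -378*76/11 = -28728/11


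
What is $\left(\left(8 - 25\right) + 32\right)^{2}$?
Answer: $225$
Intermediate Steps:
$\left(\left(8 - 25\right) + 32\right)^{2} = \left(-17 + 32\right)^{2} = 15^{2} = 225$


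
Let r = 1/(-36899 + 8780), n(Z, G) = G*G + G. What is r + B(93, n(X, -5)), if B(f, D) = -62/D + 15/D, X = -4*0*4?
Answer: -1321613/562380 ≈ -2.3500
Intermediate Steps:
X = 0 (X = 0*4 = 0)
n(Z, G) = G + G² (n(Z, G) = G² + G = G + G²)
B(f, D) = -47/D
r = -1/28119 (r = 1/(-28119) = -1/28119 ≈ -3.5563e-5)
r + B(93, n(X, -5)) = -1/28119 - 47*(-1/(5*(1 - 5))) = -1/28119 - 47/((-5*(-4))) = -1/28119 - 47/20 = -1321613/562380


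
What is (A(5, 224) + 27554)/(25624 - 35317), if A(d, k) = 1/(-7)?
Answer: -192877/67851 ≈ -2.8427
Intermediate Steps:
A(d, k) = -1/7
(A(5, 224) + 27554)/(25624 - 35317) = (-1/7 + 27554)/(25624 - 35317) = (192877/7)/(-9693) = (192877/7)*(-1/9693) = -192877/67851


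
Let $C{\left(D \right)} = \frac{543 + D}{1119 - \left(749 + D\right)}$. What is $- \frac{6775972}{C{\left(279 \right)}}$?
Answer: $- \frac{308306726}{411} \approx -7.5014 \cdot 10^{5}$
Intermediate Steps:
$C{\left(D \right)} = \frac{543 + D}{370 - D}$
$- \frac{6775972}{C{\left(279 \right)}} = - \frac{6775972}{\frac{1}{-370 + 279} \left(-543 - 279\right)} = - \frac{6775972}{\frac{1}{-91} \left(-543 - 279\right)} = - \frac{6775972}{\left(- \frac{1}{91}\right) \left(-822\right)} = - \frac{6775972}{\frac{822}{91}} = \left(-6775972\right) \frac{91}{822} = - \frac{308306726}{411}$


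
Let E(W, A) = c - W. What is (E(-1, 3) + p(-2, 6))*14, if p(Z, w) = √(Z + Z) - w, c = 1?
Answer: -56 + 28*I ≈ -56.0 + 28.0*I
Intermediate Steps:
p(Z, w) = -w + √2*√Z (p(Z, w) = √(2*Z) - w = √2*√Z - w = -w + √2*√Z)
E(W, A) = 1 - W
(E(-1, 3) + p(-2, 6))*14 = ((1 - 1*(-1)) + (-1*6 + √2*√(-2)))*14 = ((1 + 1) + (-6 + √2*(I*√2)))*14 = (2 + (-6 + 2*I))*14 = (-4 + 2*I)*14 = -56 + 28*I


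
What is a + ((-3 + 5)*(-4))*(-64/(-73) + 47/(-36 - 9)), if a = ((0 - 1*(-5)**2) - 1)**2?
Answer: 2225068/3285 ≈ 677.34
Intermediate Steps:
a = 676 (a = ((0 - 1*25) - 1)**2 = ((0 - 25) - 1)**2 = (-25 - 1)**2 = (-26)**2 = 676)
a + ((-3 + 5)*(-4))*(-64/(-73) + 47/(-36 - 9)) = 676 + ((-3 + 5)*(-4))*(-64/(-73) + 47/(-36 - 9)) = 676 + (2*(-4))*(-64*(-1/73) + 47/(-45)) = 676 - 8*(64/73 + 47*(-1/45)) = 676 - 8*(64/73 - 47/45) = 676 - 8*(-551/3285) = 676 + 4408/3285 = 2225068/3285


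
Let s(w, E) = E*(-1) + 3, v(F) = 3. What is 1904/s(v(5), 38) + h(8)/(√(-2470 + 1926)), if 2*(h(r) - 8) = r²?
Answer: -272/5 - 5*I*√34/17 ≈ -54.4 - 1.715*I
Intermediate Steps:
h(r) = 8 + r²/2
s(w, E) = 3 - E (s(w, E) = -E + 3 = 3 - E)
1904/s(v(5), 38) + h(8)/(√(-2470 + 1926)) = 1904/(3 - 1*38) + (8 + (½)*8²)/(√(-2470 + 1926)) = 1904/(3 - 38) + (8 + (½)*64)/(√(-544)) = 1904/(-35) + (8 + 32)/((4*I*√34)) = 1904*(-1/35) + 40*(-I*√34/136) = -272/5 - 5*I*√34/17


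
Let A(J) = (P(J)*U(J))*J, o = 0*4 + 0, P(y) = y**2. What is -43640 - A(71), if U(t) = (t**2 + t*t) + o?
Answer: -3608502342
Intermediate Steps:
o = 0 (o = 0 + 0 = 0)
U(t) = 2*t**2 (U(t) = (t**2 + t*t) + 0 = (t**2 + t**2) + 0 = 2*t**2 + 0 = 2*t**2)
A(J) = 2*J**5 (A(J) = (J**2*(2*J**2))*J = (2*J**4)*J = 2*J**5)
-43640 - A(71) = -43640 - 2*71**5 = -43640 - 2*1804229351 = -43640 - 1*3608458702 = -43640 - 3608458702 = -3608502342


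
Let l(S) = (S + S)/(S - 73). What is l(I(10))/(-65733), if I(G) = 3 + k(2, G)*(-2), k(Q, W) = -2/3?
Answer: 13/6770499 ≈ 1.9201e-6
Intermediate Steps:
k(Q, W) = -⅔ (k(Q, W) = -2*⅓ = -⅔)
I(G) = 13/3 (I(G) = 3 - ⅔*(-2) = 3 + 4/3 = 13/3)
l(S) = 2*S/(-73 + S) (l(S) = (2*S)/(-73 + S) = 2*S/(-73 + S))
l(I(10))/(-65733) = (2*(13/3)/(-73 + 13/3))/(-65733) = (2*(13/3)/(-206/3))*(-1/65733) = (2*(13/3)*(-3/206))*(-1/65733) = -13/103*(-1/65733) = 13/6770499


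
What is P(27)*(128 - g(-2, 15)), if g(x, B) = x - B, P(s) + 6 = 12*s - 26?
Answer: 42340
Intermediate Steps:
P(s) = -32 + 12*s (P(s) = -6 + (12*s - 26) = -6 + (-26 + 12*s) = -32 + 12*s)
P(27)*(128 - g(-2, 15)) = (-32 + 12*27)*(128 - (-2 - 1*15)) = (-32 + 324)*(128 - (-2 - 15)) = 292*(128 - 1*(-17)) = 292*(128 + 17) = 292*145 = 42340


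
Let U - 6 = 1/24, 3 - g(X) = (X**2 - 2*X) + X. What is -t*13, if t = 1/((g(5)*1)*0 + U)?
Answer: -312/145 ≈ -2.1517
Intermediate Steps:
g(X) = 3 + X - X**2 (g(X) = 3 - ((X**2 - 2*X) + X) = 3 - (X**2 - X) = 3 + (X - X**2) = 3 + X - X**2)
U = 145/24 (U = 6 + 1/24 = 145/24 ≈ 6.0417)
t = 24/145 (t = 1/(((3 + 5 - 1*5**2)*1)*0 + 145/24) = 1/(((3 + 5 - 1*25)*1)*0 + 145/24) = 1/(((3 + 5 - 25)*1)*0 + 145/24) = 1/(-17*1*0 + 145/24) = 1/(-17*0 + 145/24) = 1/(0 + 145/24) = 1/(145/24) = 24/145 ≈ 0.16552)
-t*13 = -1*24/145*13 = -24/145*13 = -312/145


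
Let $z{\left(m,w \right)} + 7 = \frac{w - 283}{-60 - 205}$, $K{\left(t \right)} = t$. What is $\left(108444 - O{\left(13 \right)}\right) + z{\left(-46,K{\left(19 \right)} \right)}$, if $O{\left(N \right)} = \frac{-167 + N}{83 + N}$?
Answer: $\frac{1379351717}{12720} \approx 1.0844 \cdot 10^{5}$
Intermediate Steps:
$z{\left(m,w \right)} = - \frac{1572}{265} - \frac{w}{265}$ ($z{\left(m,w \right)} = -7 + \frac{w - 283}{-60 - 205} = -7 + \frac{-283 + w}{-265} = -7 + \left(-283 + w\right) \left(- \frac{1}{265}\right) = -7 - \left(- \frac{283}{265} + \frac{w}{265}\right) = - \frac{1572}{265} - \frac{w}{265}$)
$O{\left(N \right)} = \frac{-167 + N}{83 + N}$
$\left(108444 - O{\left(13 \right)}\right) + z{\left(-46,K{\left(19 \right)} \right)} = \left(108444 - \frac{-167 + 13}{83 + 13}\right) - \frac{1591}{265} = \left(108444 - \frac{1}{96} \left(-154\right)\right) - \frac{1591}{265} = \left(108444 - - \frac{77}{48}\right) - \frac{1591}{265} = \left(108444 + \frac{77}{48}\right) - \frac{1591}{265} = \frac{5205389}{48} - \frac{1591}{265} = \frac{1379351717}{12720}$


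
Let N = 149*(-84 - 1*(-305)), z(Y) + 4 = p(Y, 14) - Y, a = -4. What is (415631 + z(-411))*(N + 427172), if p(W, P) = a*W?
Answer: 192175905882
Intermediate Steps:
p(W, P) = -4*W
z(Y) = -4 - 5*Y (z(Y) = -4 + (-4*Y - Y) = -4 - 5*Y)
N = 32929 (N = 149*(-84 + 305) = 149*221 = 32929)
(415631 + z(-411))*(N + 427172) = (415631 + (-4 - 5*(-411)))*(32929 + 427172) = (415631 + (-4 + 2055))*460101 = (415631 + 2051)*460101 = 417682*460101 = 192175905882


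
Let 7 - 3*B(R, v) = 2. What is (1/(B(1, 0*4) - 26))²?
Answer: 9/5329 ≈ 0.0016889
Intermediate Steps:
B(R, v) = 5/3 (B(R, v) = 7/3 - ⅓*2 = 7/3 - ⅔ = 5/3)
(1/(B(1, 0*4) - 26))² = (1/(5/3 - 26))² = (1/(-73/3))² = (-3/73)² = 9/5329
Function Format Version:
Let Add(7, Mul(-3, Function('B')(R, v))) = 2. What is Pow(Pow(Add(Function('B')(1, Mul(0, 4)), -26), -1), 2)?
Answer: Rational(9, 5329) ≈ 0.0016889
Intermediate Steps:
Function('B')(R, v) = Rational(5, 3) (Function('B')(R, v) = Add(Rational(7, 3), Mul(Rational(-1, 3), 2)) = Add(Rational(7, 3), Rational(-2, 3)) = Rational(5, 3))
Pow(Pow(Add(Function('B')(1, Mul(0, 4)), -26), -1), 2) = Pow(Pow(Add(Rational(5, 3), -26), -1), 2) = Pow(Pow(Rational(-73, 3), -1), 2) = Pow(Rational(-3, 73), 2) = Rational(9, 5329)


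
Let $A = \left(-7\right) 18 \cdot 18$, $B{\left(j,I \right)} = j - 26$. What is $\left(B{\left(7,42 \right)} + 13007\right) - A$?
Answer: $15256$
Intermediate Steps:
$B{\left(j,I \right)} = -26 + j$ ($B{\left(j,I \right)} = j - 26 = -26 + j$)
$A = -2268$ ($A = \left(-126\right) 18 = -2268$)
$\left(B{\left(7,42 \right)} + 13007\right) - A = \left(\left(-26 + 7\right) + 13007\right) - -2268 = \left(-19 + 13007\right) + 2268 = 12988 + 2268 = 15256$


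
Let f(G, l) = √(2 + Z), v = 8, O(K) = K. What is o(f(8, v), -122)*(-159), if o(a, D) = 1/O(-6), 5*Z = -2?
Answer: 53/2 ≈ 26.500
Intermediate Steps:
Z = -⅖ (Z = (⅕)*(-2) = -⅖ ≈ -0.40000)
f(G, l) = 2*√10/5 (f(G, l) = √(2 - ⅖) = √(8/5) = 2*√10/5)
o(a, D) = -⅙ (o(a, D) = 1/(-6) = -⅙)
o(f(8, v), -122)*(-159) = -⅙*(-159) = 53/2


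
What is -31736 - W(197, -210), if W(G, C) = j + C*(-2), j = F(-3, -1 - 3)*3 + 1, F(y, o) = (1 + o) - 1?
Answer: -32145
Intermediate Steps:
F(y, o) = o
j = -11 (j = (-1 - 3)*3 + 1 = -4*3 + 1 = -12 + 1 = -11)
W(G, C) = -11 - 2*C (W(G, C) = -11 + C*(-2) = -11 - 2*C)
-31736 - W(197, -210) = -31736 - (-11 - 2*(-210)) = -31736 - (-11 + 420) = -31736 - 1*409 = -31736 - 409 = -32145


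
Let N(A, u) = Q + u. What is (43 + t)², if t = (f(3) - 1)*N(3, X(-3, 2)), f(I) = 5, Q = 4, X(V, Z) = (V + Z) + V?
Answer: 1849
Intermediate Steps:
X(V, Z) = Z + 2*V
N(A, u) = 4 + u
t = 0 (t = (5 - 1)*(4 + (2 + 2*(-3))) = 4*(4 + (2 - 6)) = 4*(4 - 4) = 4*0 = 0)
(43 + t)² = (43 + 0)² = 43² = 1849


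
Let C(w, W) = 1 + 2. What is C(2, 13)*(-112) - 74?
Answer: -410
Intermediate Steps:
C(w, W) = 3
C(2, 13)*(-112) - 74 = 3*(-112) - 74 = -336 - 74 = -410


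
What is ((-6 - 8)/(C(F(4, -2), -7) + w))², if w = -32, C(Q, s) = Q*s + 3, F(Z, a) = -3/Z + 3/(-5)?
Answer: 78400/152881 ≈ 0.51282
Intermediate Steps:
F(Z, a) = -⅗ - 3/Z (F(Z, a) = -3/Z + 3*(-⅕) = -3/Z - ⅗ = -⅗ - 3/Z)
C(Q, s) = 3 + Q*s
((-6 - 8)/(C(F(4, -2), -7) + w))² = ((-6 - 8)/((3 + (-⅗ - 3/4)*(-7)) - 32))² = (-14/((3 + (-⅗ - 3*¼)*(-7)) - 32))² = (-14/((3 + (-⅗ - ¾)*(-7)) - 32))² = (-14/((3 - 27/20*(-7)) - 32))² = (-14/((3 + 189/20) - 32))² = (-14/(249/20 - 32))² = (-14/(-391/20))² = (-14*(-20/391))² = (280/391)² = 78400/152881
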